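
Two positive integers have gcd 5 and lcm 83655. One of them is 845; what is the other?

a·b = gcd·lcm = 5·83655 = 418275, so b = 418275/845 = 495.

495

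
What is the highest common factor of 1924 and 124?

4

Euclid: 1924 = 15·124 + 64; 124 = 1·64 + 60; 64 = 1·60 + 4; 60 = 15·4 + 0. Last nonzero remainder: 4.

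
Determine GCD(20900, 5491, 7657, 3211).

20900 = 2² · 5² · 11 · 19; 5491 = 17² · 19; 7657 = 13 · 19 · 31; 3211 = 13² · 19
gcd takes min exponent of each prime: 19 = 19

19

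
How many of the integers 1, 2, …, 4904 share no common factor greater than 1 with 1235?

3431

Prime factors of 1235: 5, 13, 19. Count integers ≤ 4904 divisible by none of them.
By inclusion–exclusion: 4904 − ⌊4904/5⌋ − ⌊4904/13⌋ − ⌊4904/19⌋ + ⌊4904/65⌋ + ⌊4904/95⌋ + ⌊4904/247⌋ − ⌊4904/1235⌋ = 3431.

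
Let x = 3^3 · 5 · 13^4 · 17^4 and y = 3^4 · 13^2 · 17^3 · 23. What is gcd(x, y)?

22418019

min exponent per shared prime: 3^3 · 13^2 · 17^3 = 22418019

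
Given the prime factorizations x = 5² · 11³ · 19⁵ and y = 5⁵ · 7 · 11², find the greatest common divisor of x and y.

3025

min exponent per shared prime: 5² · 11² = 3025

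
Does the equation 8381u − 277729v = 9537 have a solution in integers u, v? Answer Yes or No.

By Bézout, 8381u − 277729v = 9537 has integer solutions iff gcd(8381, 277729) | 9537.
Euclid: 277729 = 33·8381 + 1156; 8381 = 7·1156 + 289; 1156 = 4·289 + 0. gcd = 289; 9537 mod 289 = 0. Yes.

Yes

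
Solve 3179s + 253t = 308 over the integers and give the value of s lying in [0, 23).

Reduce mod 253: 3179s ≡ 308 (mod 253). With g = gcd(3179, 253) = 11 dividing 308, divide through: 289s ≡ 28 (mod 23).
Since gcd(289, 23) = 1, s ≡ 28·(289)⁻¹ ≡ 11 (mod 23). Smallest non-negative: 11.

11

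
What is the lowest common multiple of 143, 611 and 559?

lcm(143, 611) = 143·611/gcd = 87373/13 = 6721
lcm(6721, 559) = 6721·559/gcd = 3757039/13 = 289003

289003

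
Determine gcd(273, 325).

Euclid: 325 = 1·273 + 52; 273 = 5·52 + 13; 52 = 4·13 + 0. Last nonzero remainder: 13.

13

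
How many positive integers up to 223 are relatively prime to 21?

128

21 = 3·7. Inclusion–exclusion on these primes:
223 − ⌊223/3⌋ − ⌊223/7⌋ + ⌊223/21⌋ = 128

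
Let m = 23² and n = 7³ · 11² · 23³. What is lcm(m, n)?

max exponent per prime: 7³ · 11² · 23³ = 504967001

504967001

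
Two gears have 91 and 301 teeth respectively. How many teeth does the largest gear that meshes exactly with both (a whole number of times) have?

Euclid: 301 = 3·91 + 28; 91 = 3·28 + 7; 28 = 4·7 + 0. Last nonzero remainder: 7.

7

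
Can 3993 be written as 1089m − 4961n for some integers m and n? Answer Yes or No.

Yes

gcd(1089, 4961): 4961 = 4·1089 + 605; 1089 = 1·605 + 484; 605 = 1·484 + 121; 484 = 4·121 + 0 → 121
121 divides 3993, so a solution exists.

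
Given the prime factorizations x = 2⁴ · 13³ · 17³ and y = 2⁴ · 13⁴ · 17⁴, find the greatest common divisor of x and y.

172701776

min exponent per shared prime: 2⁴ · 13³ · 17³ = 172701776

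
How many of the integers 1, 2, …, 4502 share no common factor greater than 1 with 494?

Prime factors of 494: 2, 13, 19. Count integers ≤ 4502 divisible by none of them.
By inclusion–exclusion: 4502 − ⌊4502/2⌋ − ⌊4502/13⌋ − ⌊4502/19⌋ + ⌊4502/26⌋ + ⌊4502/38⌋ + ⌊4502/247⌋ − ⌊4502/494⌋ = 1969.

1969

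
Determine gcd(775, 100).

Euclid: 775 = 7·100 + 75; 100 = 1·75 + 25; 75 = 3·25 + 0. Last nonzero remainder: 25.

25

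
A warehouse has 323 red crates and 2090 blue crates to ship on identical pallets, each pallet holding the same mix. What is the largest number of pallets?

19

323 = 17 · 19
2090 = 2 · 5 · 11 · 19
Common: 19 = 19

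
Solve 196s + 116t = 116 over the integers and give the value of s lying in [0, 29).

Euclid: 196 = 1·116 + 80; 116 = 1·80 + 36; 80 = 2·36 + 8; 36 = 4·8 + 4; 8 = 2·4 + 0 → gcd = 4; 116 = 4·29.
Back-substitution yields 196·(-13) + 116·(22) = 4, so one solution is s = -13·29 = -377, t = 22·29 = 638.
Solutions in s differ by 116/4 = 29; the one in [0, 29) is -377 mod 29 = 0.

0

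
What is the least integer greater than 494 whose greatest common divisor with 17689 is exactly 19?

17689 = 19·931. Any x with gcd(x, 17689) = 19 is a multiple of 19, say 19s, with s coprime to 931.
Need s > 494/19, so s ≥ 27. First s ≥ 27 with gcd(s, 931) = 1 is s = 27. Thus x = 19·27 = 513.

513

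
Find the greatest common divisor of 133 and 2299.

Euclid: 2299 = 17·133 + 38; 133 = 3·38 + 19; 38 = 2·19 + 0. Last nonzero remainder: 19.

19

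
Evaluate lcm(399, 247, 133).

5187

399 = 3 · 7 · 19; 247 = 13 · 19; 133 = 7 · 19
lcm takes max exponent of each prime: 3 · 7 · 13 · 19 = 5187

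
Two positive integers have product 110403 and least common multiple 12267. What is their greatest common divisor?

From gcd × lcm = uv: gcd = 110403 / 12267 = 9.

9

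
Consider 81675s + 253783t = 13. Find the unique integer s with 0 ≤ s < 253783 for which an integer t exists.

151754

Reduce mod 253783: 81675s ≡ 13 (mod 253783). With g = gcd(81675, 253783) = 1 dividing 13, divide through: 81675s ≡ 13 (mod 253783).
Since gcd(81675, 253783) = 1, s ≡ 13·(81675)⁻¹ ≡ 151754 (mod 253783). Smallest non-negative: 151754.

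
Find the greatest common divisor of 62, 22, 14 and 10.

2

gcd(62, 22): 62 = 2·22 + 18; 22 = 1·18 + 4; 18 = 4·4 + 2; 4 = 2·2 + 0 → 2
gcd(2, 14): 14 = 7·2 + 0 → 2
gcd(2, 10): 10 = 5·2 + 0 → 2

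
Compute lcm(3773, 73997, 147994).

7251706

lcm(3773, 73997) = 3773·73997/gcd = 279190681/77 = 3625853
lcm(3625853, 147994) = 3625853·147994/gcd = 536604488882/73997 = 7251706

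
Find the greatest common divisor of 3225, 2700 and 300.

75

gcd(3225, 2700): 3225 = 1·2700 + 525; 2700 = 5·525 + 75; 525 = 7·75 + 0 → 75
gcd(75, 300): 300 = 4·75 + 0 → 75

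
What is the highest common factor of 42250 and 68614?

338

42250 = 2 · 5³ · 13²
68614 = 2 · 7 · 13² · 29
Common: 2 · 13² = 338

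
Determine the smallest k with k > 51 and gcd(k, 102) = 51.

153

102 = 51·2. Any k with gcd(k, 102) = 51 is a multiple of 51, say 51s, with s coprime to 2.
Need s > 51/51, so s ≥ 2. First s ≥ 2 with gcd(s, 2) = 1 is s = 3. Thus k = 51·3 = 153.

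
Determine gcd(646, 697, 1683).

gcd(646, 697): 697 = 1·646 + 51; 646 = 12·51 + 34; 51 = 1·34 + 17; 34 = 2·17 + 0 → 17
gcd(17, 1683): 1683 = 99·17 + 0 → 17

17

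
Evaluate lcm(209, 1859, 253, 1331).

lcm(209, 1859) = 209·1859/gcd = 388531/11 = 35321
lcm(35321, 253) = 35321·253/gcd = 8936213/11 = 812383
lcm(812383, 1331) = 812383·1331/gcd = 1081281773/11 = 98298343

98298343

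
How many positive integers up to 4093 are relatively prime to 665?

2659

665 = 5·7·19. Inclusion–exclusion on these primes:
4093 − ⌊4093/5⌋ − ⌊4093/7⌋ − ⌊4093/19⌋ + ⌊4093/35⌋ + ⌊4093/95⌋ + ⌊4093/133⌋ − ⌊4093/665⌋ = 2659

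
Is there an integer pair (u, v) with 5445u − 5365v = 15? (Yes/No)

gcd(5445, 5365): 5445 = 1·5365 + 80; 5365 = 67·80 + 5; 80 = 16·5 + 0 → 5
5 divides 15, so a solution exists.

Yes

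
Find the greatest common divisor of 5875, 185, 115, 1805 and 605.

5

5875 = 5³ · 47; 185 = 5 · 37; 115 = 5 · 23; 1805 = 5 · 19²; 605 = 5 · 11²
gcd takes min exponent of each prime: 5 = 5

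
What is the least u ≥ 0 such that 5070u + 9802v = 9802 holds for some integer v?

Reduce mod 9802: 5070u ≡ 9802 (mod 9802). With g = gcd(5070, 9802) = 338 dividing 9802, divide through: 15u ≡ 29 (mod 29).
Since gcd(15, 29) = 1, u ≡ 29·(15)⁻¹ ≡ 0 (mod 29). Smallest non-negative: 0.

0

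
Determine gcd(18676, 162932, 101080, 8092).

28

gcd(18676, 162932): 162932 = 8·18676 + 13524; 18676 = 1·13524 + 5152; 13524 = 2·5152 + 3220; 5152 = 1·3220 + 1932; 3220 = 1·1932 + 1288; 1932 = 1·1288 + 644; 1288 = 2·644 + 0 → 644
gcd(644, 101080): 101080 = 156·644 + 616; 644 = 1·616 + 28; 616 = 22·28 + 0 → 28
gcd(28, 8092): 8092 = 289·28 + 0 → 28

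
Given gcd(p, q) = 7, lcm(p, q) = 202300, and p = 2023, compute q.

700

p·q = gcd·lcm = 7·202300 = 1416100, so q = 1416100/2023 = 700.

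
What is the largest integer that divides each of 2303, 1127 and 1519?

49

gcd(2303, 1127): 2303 = 2·1127 + 49; 1127 = 23·49 + 0 → 49
gcd(49, 1519): 1519 = 31·49 + 0 → 49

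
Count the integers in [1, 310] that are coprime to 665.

665 = 5·7·19. Inclusion–exclusion on these primes:
310 − ⌊310/5⌋ − ⌊310/7⌋ − ⌊310/19⌋ + ⌊310/35⌋ + ⌊310/95⌋ + ⌊310/133⌋ − ⌊310/665⌋ = 201

201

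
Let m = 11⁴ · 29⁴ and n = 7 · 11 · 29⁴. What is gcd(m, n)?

min exponent per shared prime: 11 · 29⁴ = 7780091

7780091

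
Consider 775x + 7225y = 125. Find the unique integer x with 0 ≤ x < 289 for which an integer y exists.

Reduce mod 7225: 775x ≡ 125 (mod 7225). With g = gcd(775, 7225) = 25 dividing 125, divide through: 31x ≡ 5 (mod 289).
Since gcd(31, 289) = 1, x ≡ 5·(31)⁻¹ ≡ 140 (mod 289). Smallest non-negative: 140.

140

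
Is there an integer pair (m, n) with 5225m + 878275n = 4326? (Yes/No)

No

gcd(5225, 878275): 878275 = 168·5225 + 475; 5225 = 11·475 + 0 → 475
475 does not divide 4326, so a solution does not exist.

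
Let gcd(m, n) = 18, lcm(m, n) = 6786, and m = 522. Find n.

234

Using mn = gcd(m,n)·lcm(m,n) = 18·6786 = 122148, we get n = 122148/522 = 234.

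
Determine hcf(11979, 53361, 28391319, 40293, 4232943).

gcd(11979, 53361): 53361 = 4·11979 + 5445; 11979 = 2·5445 + 1089; 5445 = 5·1089 + 0 → 1089
gcd(1089, 28391319): 28391319 = 26071·1089 + 0 → 1089
gcd(1089, 40293): 40293 = 37·1089 + 0 → 1089
gcd(1089, 4232943): 4232943 = 3887·1089 + 0 → 1089

1089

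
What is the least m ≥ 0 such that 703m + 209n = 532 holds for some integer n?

7

Reduce mod 209: 703m ≡ 532 (mod 209). With g = gcd(703, 209) = 19 dividing 532, divide through: 37m ≡ 28 (mod 11).
Since gcd(37, 11) = 1, m ≡ 28·(37)⁻¹ ≡ 7 (mod 11). Smallest non-negative: 7.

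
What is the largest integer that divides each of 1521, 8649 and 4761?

9

1521 = 3² · 13²; 8649 = 3² · 31²; 4761 = 3² · 23²
gcd takes min exponent of each prime: 3² = 9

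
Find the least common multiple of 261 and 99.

gcd first: 261 = 2·99 + 63; 99 = 1·63 + 36; 63 = 1·36 + 27; 36 = 1·27 + 9; 27 = 3·9 + 0 → gcd = 9
lcm = 261·99/gcd = 25839/9 = 2871

2871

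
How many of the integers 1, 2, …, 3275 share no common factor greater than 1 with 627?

1881

Prime factors of 627: 3, 11, 19. Count integers ≤ 3275 divisible by none of them.
By inclusion–exclusion: 3275 − ⌊3275/3⌋ − ⌊3275/11⌋ − ⌊3275/19⌋ + ⌊3275/33⌋ + ⌊3275/57⌋ + ⌊3275/209⌋ − ⌊3275/627⌋ = 1881.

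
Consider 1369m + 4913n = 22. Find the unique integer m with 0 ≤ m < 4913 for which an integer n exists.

gcd(1369, 4913) = 1 (Euclid: 4913 = 3·1369 + 806; 1369 = 1·806 + 563; 806 = 1·563 + 243; 563 = 2·243 + 77; 243 = 3·77 + 12; 77 = 6·12 + 5; 12 = 2·5 + 2; 5 = 2·2 + 1; 2 = 2·1 + 0), and 1 | 22.
Extended Euclid: 1369·(2042) + 4913·(-569) = 1. Scale by 22: m₀ = 44924.
General solution m = m₀ + 4913t; reducing mod 4913 gives m = 707 (and n = -197).

707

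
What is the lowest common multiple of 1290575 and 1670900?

7841533700

1290575 = 5² · 11 · 13 · 19²; 1670900 = 2² · 5² · 7² · 11 · 31
max exponents: 2² · 5² · 7² · 11 · 13 · 19² · 31 = 7841533700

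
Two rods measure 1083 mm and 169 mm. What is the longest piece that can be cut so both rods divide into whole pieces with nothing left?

Euclid: 1083 = 6·169 + 69; 169 = 2·69 + 31; 69 = 2·31 + 7; 31 = 4·7 + 3; 7 = 2·3 + 1; 3 = 3·1 + 0. Last nonzero remainder: 1.

1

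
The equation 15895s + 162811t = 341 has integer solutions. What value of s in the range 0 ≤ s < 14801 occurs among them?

Euclid: 162811 = 10·15895 + 3861; 15895 = 4·3861 + 451; 3861 = 8·451 + 253; 451 = 1·253 + 198; 253 = 1·198 + 55; 198 = 3·55 + 33; 55 = 1·33 + 22; 33 = 1·22 + 11; 22 = 2·11 + 0 → gcd = 11; 341 = 11·31.
Back-substitution yields 15895·(5777) + 162811·(-564) = 11, so one solution is s = 5777·31 = 179087, t = -564·31 = -17484.
Solutions in s differ by 162811/11 = 14801; the one in [0, 14801) is 179087 mod 14801 = 1475.

1475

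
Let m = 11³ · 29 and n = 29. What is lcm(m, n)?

max exponent per prime: 11³ · 29 = 38599

38599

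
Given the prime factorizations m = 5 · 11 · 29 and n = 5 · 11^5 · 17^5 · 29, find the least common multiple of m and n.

max exponent per prime: 5 · 11^5 · 17^5 · 29 = 33157061507515

33157061507515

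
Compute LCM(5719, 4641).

5719 = 7 · 19 · 43; 4641 = 3 · 7 · 13 · 17
max exponents: 3 · 7 · 13 · 17 · 19 · 43 = 3791697

3791697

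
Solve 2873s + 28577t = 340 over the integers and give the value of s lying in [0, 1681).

209

Reduce mod 28577: 2873s ≡ 340 (mod 28577). With g = gcd(2873, 28577) = 17 dividing 340, divide through: 169s ≡ 20 (mod 1681).
Since gcd(169, 1681) = 1, s ≡ 20·(169)⁻¹ ≡ 209 (mod 1681). Smallest non-negative: 209.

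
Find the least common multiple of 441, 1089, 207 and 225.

441 = 3² · 7²; 1089 = 3² · 11²; 207 = 3² · 23; 225 = 3² · 5²
lcm takes max exponent of each prime: 3² · 5² · 7² · 11² · 23 = 30682575

30682575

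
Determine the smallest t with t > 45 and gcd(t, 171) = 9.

gcd(t, 171) = 9 forces 9 | t; write t = 9s. Then gcd(9s, 9·19) = 9·gcd(s, 19), so need gcd(s, 19) = 1.
9s > 45 gives s ≥ 6. The least s ≥ 6 coprime to 19 is 6, so t = 9·6 = 54.

54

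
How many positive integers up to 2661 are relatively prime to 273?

1404

273 = 3·7·13. Inclusion–exclusion on these primes:
2661 − ⌊2661/3⌋ − ⌊2661/7⌋ − ⌊2661/13⌋ + ⌊2661/21⌋ + ⌊2661/39⌋ + ⌊2661/91⌋ − ⌊2661/273⌋ = 1404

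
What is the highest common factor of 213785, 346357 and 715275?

11

gcd(213785, 346357): 346357 = 1·213785 + 132572; 213785 = 1·132572 + 81213; 132572 = 1·81213 + 51359; 81213 = 1·51359 + 29854; 51359 = 1·29854 + 21505; 29854 = 1·21505 + 8349; 21505 = 2·8349 + 4807; 8349 = 1·4807 + 3542; 4807 = 1·3542 + 1265; 3542 = 2·1265 + 1012; 1265 = 1·1012 + 253; 1012 = 4·253 + 0 → 253
gcd(253, 715275): 715275 = 2827·253 + 44; 253 = 5·44 + 33; 44 = 1·33 + 11; 33 = 3·11 + 0 → 11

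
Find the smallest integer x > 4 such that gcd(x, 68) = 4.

gcd(x, 68) = 4 forces 4 | x; write x = 4s. Then gcd(4s, 4·17) = 4·gcd(s, 17), so need gcd(s, 17) = 1.
4s > 4 gives s ≥ 2. The least s ≥ 2 coprime to 17 is 2, so x = 4·2 = 8.

8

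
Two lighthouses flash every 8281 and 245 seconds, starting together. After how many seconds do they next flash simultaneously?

41405

gcd first: 8281 = 33·245 + 196; 245 = 1·196 + 49; 196 = 4·49 + 0 → gcd = 49
lcm = 8281·245/gcd = 2028845/49 = 41405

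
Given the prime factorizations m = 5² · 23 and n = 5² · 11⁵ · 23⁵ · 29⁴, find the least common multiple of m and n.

18328824217836138325

max exponent per prime: 5² · 11⁵ · 23⁵ · 29⁴ = 18328824217836138325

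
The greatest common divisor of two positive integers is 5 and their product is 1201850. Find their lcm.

Since gcd(p,q)·lcm(p,q) = pq, lcm = 1201850/5 = 240370.

240370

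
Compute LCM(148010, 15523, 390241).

6879948830

lcm(148010, 15523) = 148010·15523/gcd = 2297559230/361 = 6364430
lcm(6364430, 390241) = 6364430·390241/gcd = 2483661527630/361 = 6879948830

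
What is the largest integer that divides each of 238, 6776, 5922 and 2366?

14

gcd(238, 6776): 6776 = 28·238 + 112; 238 = 2·112 + 14; 112 = 8·14 + 0 → 14
gcd(14, 5922): 5922 = 423·14 + 0 → 14
gcd(14, 2366): 2366 = 169·14 + 0 → 14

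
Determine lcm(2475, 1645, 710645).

2475 = 3² · 5² · 11; 1645 = 5 · 7 · 47; 710645 = 5 · 13² · 29²
lcm takes max exponent of each prime: 3² · 5² · 7 · 11 · 13² · 29² · 47 = 115732091475

115732091475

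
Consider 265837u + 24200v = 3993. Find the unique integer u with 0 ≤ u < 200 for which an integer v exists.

Euclid: 265837 = 10·24200 + 23837; 24200 = 1·23837 + 363; 23837 = 65·363 + 242; 363 = 1·242 + 121; 242 = 2·121 + 0 → gcd = 121; 3993 = 121·33.
Back-substitution yields 265837·(-67) + 24200·(736) = 121, so one solution is u = -67·33 = -2211, v = 736·33 = 24288.
Solutions in u differ by 24200/121 = 200; the one in [0, 200) is -2211 mod 200 = 189.

189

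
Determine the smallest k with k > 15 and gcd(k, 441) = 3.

gcd(k, 441) = 3 forces 3 | k; write k = 3s. Then gcd(3s, 3·147) = 3·gcd(s, 147), so need gcd(s, 147) = 1.
3s > 15 gives s ≥ 6. The least s ≥ 6 coprime to 147 is 8, so k = 3·8 = 24.

24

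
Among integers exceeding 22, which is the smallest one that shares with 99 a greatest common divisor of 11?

99 = 11·9. Any t with gcd(t, 99) = 11 is a multiple of 11, say 11s, with s coprime to 9.
Need s > 22/11, so s ≥ 3. First s ≥ 3 with gcd(s, 9) = 1 is s = 4. Thus t = 11·4 = 44.

44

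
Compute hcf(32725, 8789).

Euclid: 32725 = 3·8789 + 6358; 8789 = 1·6358 + 2431; 6358 = 2·2431 + 1496; 2431 = 1·1496 + 935; 1496 = 1·935 + 561; 935 = 1·561 + 374; 561 = 1·374 + 187; 374 = 2·187 + 0. Last nonzero remainder: 187.

187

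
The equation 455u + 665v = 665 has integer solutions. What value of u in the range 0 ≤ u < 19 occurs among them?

Reduce mod 665: 455u ≡ 665 (mod 665). With g = gcd(455, 665) = 35 dividing 665, divide through: 13u ≡ 19 (mod 19).
Since gcd(13, 19) = 1, u ≡ 19·(13)⁻¹ ≡ 0 (mod 19). Smallest non-negative: 0.

0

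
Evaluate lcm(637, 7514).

637 = 7² · 13; 7514 = 2 · 13 · 17²
max exponents: 2 · 7² · 13 · 17² = 368186

368186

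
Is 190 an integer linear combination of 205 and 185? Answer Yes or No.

Yes

gcd(205, 185): 205 = 1·185 + 20; 185 = 9·20 + 5; 20 = 4·5 + 0 → 5
5 divides 190, so a solution exists.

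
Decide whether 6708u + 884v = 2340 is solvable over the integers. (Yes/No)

Yes

gcd(6708, 884): 6708 = 7·884 + 520; 884 = 1·520 + 364; 520 = 1·364 + 156; 364 = 2·156 + 52; 156 = 3·52 + 0 → 52
52 divides 2340, so a solution exists.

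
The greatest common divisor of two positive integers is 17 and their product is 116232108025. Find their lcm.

6837182825

For any two positive integers, gcd × lcm equals their product. Hence lcm = 116232108025 / 17 = 6837182825.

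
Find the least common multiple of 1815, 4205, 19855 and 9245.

1815 = 3 · 5 · 11²; 4205 = 5 · 29²; 19855 = 5 · 11 · 19²; 9245 = 5 · 43²
lcm takes max exponent of each prime: 3 · 5 · 11² · 19² · 29² · 43² = 1018865221935

1018865221935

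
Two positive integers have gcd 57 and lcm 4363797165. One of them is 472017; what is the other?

u·v = gcd·lcm = 57·4363797165 = 248736438405, so v = 248736438405/472017 = 526965.

526965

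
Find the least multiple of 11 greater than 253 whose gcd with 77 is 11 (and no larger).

264

Multiples of 11 above 253: 11·24, 11·25, … . Need the cofactor coprime to 77/11 = 7.
Checking s = 24, 25, … the first with gcd(s, 7) = 1 is s = 24, giving 264.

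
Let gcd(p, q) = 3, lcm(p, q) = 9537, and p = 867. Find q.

33

p·q = gcd·lcm = 3·9537 = 28611, so q = 28611/867 = 33.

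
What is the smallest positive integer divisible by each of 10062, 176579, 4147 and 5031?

43598414574

10062 = 2 · 3² · 13 · 43; 176579 = 13 · 17² · 47; 4147 = 11 · 13 · 29; 5031 = 3² · 13 · 43
lcm takes max exponent of each prime: 2 · 3² · 11 · 13 · 17² · 29 · 43 · 47 = 43598414574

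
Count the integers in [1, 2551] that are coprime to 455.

1615

Prime factors of 455: 5, 7, 13. Count integers ≤ 2551 divisible by none of them.
By inclusion–exclusion: 2551 − ⌊2551/5⌋ − ⌊2551/7⌋ − ⌊2551/13⌋ + ⌊2551/35⌋ + ⌊2551/65⌋ + ⌊2551/91⌋ − ⌊2551/455⌋ = 1615.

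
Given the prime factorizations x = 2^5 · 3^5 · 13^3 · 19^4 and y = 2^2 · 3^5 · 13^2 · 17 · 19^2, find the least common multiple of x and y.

max exponent per prime: 2^5 · 3^5 · 13^3 · 17 · 19^4 = 37848583809504

37848583809504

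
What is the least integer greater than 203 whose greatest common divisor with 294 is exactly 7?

gcd(k, 294) = 7 forces 7 | k; write k = 7s. Then gcd(7s, 7·42) = 7·gcd(s, 42), so need gcd(s, 42) = 1.
7s > 203 gives s ≥ 30. The least s ≥ 30 coprime to 42 is 31, so k = 7·31 = 217.

217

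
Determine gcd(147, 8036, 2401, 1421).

gcd(147, 8036): 8036 = 54·147 + 98; 147 = 1·98 + 49; 98 = 2·49 + 0 → 49
gcd(49, 2401): 2401 = 49·49 + 0 → 49
gcd(49, 1421): 1421 = 29·49 + 0 → 49

49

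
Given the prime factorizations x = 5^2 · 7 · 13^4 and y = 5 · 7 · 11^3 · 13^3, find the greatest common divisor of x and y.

min exponent per shared prime: 5 · 7 · 13^3 = 76895

76895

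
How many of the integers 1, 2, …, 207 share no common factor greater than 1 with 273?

273 = 3·7·13. Inclusion–exclusion on these primes:
207 − ⌊207/3⌋ − ⌊207/7⌋ − ⌊207/13⌋ + ⌊207/21⌋ + ⌊207/39⌋ + ⌊207/91⌋ − ⌊207/273⌋ = 110

110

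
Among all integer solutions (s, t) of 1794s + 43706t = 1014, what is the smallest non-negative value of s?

366

Reduce mod 43706: 1794s ≡ 1014 (mod 43706). With g = gcd(1794, 43706) = 26 dividing 1014, divide through: 69s ≡ 39 (mod 1681).
Since gcd(69, 1681) = 1, s ≡ 39·(69)⁻¹ ≡ 366 (mod 1681). Smallest non-negative: 366.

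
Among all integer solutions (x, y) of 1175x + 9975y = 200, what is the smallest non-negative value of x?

136

Euclid: 9975 = 8·1175 + 575; 1175 = 2·575 + 25; 575 = 23·25 + 0 → gcd = 25; 200 = 25·8.
Back-substitution yields 1175·(17) + 9975·(-2) = 25, so one solution is x = 17·8 = 136, y = -2·8 = -16.
Solutions in x differ by 9975/25 = 399; the one in [0, 399) is 136 mod 399 = 136.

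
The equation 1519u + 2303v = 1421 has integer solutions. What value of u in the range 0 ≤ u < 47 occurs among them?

7

gcd(1519, 2303) = 49 (Euclid: 2303 = 1·1519 + 784; 1519 = 1·784 + 735; 784 = 1·735 + 49; 735 = 15·49 + 0), and 49 | 1421.
Extended Euclid: 1519·(-3) + 2303·(2) = 49. Scale by 29: u₀ = -87.
General solution u = u₀ + 47t; reducing mod 47 gives u = 7 (and v = -4).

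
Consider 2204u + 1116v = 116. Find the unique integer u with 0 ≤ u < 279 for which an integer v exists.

Euclid: 2204 = 1·1116 + 1088; 1116 = 1·1088 + 28; 1088 = 38·28 + 24; 28 = 1·24 + 4; 24 = 6·4 + 0 → gcd = 4; 116 = 4·29.
Back-substitution yields 2204·(-40) + 1116·(79) = 4, so one solution is u = -40·29 = -1160, v = 79·29 = 2291.
Solutions in u differ by 1116/4 = 279; the one in [0, 279) is -1160 mod 279 = 235.

235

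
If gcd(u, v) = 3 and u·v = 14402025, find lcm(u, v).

4800675

Since gcd(u,v)·lcm(u,v) = uv, lcm = 14402025/3 = 4800675.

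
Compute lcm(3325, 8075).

gcd first: 8075 = 2·3325 + 1425; 3325 = 2·1425 + 475; 1425 = 3·475 + 0 → gcd = 475
lcm = 3325·8075/gcd = 26849375/475 = 56525

56525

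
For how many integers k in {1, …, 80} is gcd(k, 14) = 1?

34

14 = 2·7. Inclusion–exclusion on these primes:
80 − ⌊80/2⌋ − ⌊80/7⌋ + ⌊80/14⌋ = 34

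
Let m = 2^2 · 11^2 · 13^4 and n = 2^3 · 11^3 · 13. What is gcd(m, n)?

min exponent per shared prime: 2^2 · 11^2 · 13 = 6292

6292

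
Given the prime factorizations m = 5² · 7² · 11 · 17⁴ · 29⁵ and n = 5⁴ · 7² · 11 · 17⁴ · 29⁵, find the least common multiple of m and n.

max exponent per prime: 5⁴ · 7² · 11 · 17⁴ · 29⁵ = 577104495727519375

577104495727519375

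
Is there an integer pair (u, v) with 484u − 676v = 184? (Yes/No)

Yes

By Bézout, 484u − 676v = 184 has integer solutions iff gcd(484, 676) | 184.
Euclid: 676 = 1·484 + 192; 484 = 2·192 + 100; 192 = 1·100 + 92; 100 = 1·92 + 8; 92 = 11·8 + 4; 8 = 2·4 + 0. gcd = 4; 184 mod 4 = 0. Yes.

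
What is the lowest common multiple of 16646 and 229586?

gcd first: 229586 = 13·16646 + 13188; 16646 = 1·13188 + 3458; 13188 = 3·3458 + 2814; 3458 = 1·2814 + 644; 2814 = 4·644 + 238; 644 = 2·238 + 168; 238 = 1·168 + 70; 168 = 2·70 + 28; 70 = 2·28 + 14; 28 = 2·14 + 0 → gcd = 14
lcm = 16646·229586/gcd = 3821688556/14 = 272977754

272977754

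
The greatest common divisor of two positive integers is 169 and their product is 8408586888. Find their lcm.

Since gcd(m,n)·lcm(m,n) = mn, lcm = 8408586888/169 = 49754952.

49754952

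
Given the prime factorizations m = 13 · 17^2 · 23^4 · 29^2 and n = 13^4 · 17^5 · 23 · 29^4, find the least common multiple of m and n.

8026410211878808478417

max exponent per prime: 13^4 · 17^5 · 23^4 · 29^4 = 8026410211878808478417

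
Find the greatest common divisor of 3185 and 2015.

65

Euclid: 3185 = 1·2015 + 1170; 2015 = 1·1170 + 845; 1170 = 1·845 + 325; 845 = 2·325 + 195; 325 = 1·195 + 130; 195 = 1·130 + 65; 130 = 2·65 + 0. Last nonzero remainder: 65.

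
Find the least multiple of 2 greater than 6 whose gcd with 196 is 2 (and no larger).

Multiples of 2 above 6: 2·4, 2·5, … . Need the cofactor coprime to 196/2 = 98.
Checking s = 4, 5, … the first with gcd(s, 98) = 1 is s = 5, giving 10.

10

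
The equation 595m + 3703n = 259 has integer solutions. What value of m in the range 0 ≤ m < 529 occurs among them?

Euclid: 3703 = 6·595 + 133; 595 = 4·133 + 63; 133 = 2·63 + 7; 63 = 9·7 + 0 → gcd = 7; 259 = 7·37.
Back-substitution yields 595·(-56) + 3703·(9) = 7, so one solution is m = -56·37 = -2072, n = 9·37 = 333.
Solutions in m differ by 3703/7 = 529; the one in [0, 529) is -2072 mod 529 = 44.

44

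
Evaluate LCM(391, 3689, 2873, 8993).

329800289

lcm(391, 3689) = 391·3689/gcd = 1442399/17 = 84847
lcm(84847, 2873) = 84847·2873/gcd = 243765431/17 = 14339143
lcm(14339143, 8993) = 14339143·8993/gcd = 128951912999/391 = 329800289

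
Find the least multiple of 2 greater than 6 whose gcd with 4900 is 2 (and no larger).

gcd(a, 4900) = 2 forces 2 | a; write a = 2s. Then gcd(2s, 2·2450) = 2·gcd(s, 2450), so need gcd(s, 2450) = 1.
2s > 6 gives s ≥ 4. The least s ≥ 4 coprime to 2450 is 9, so a = 2·9 = 18.

18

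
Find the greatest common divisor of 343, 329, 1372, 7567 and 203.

gcd(343, 329): 343 = 1·329 + 14; 329 = 23·14 + 7; 14 = 2·7 + 0 → 7
gcd(7, 1372): 1372 = 196·7 + 0 → 7
gcd(7, 7567): 7567 = 1081·7 + 0 → 7
gcd(7, 203): 203 = 29·7 + 0 → 7

7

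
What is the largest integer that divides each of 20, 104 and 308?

gcd(20, 104): 104 = 5·20 + 4; 20 = 5·4 + 0 → 4
gcd(4, 308): 308 = 77·4 + 0 → 4

4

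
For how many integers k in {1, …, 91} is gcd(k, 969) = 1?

Prime factors of 969: 3, 17, 19. Count integers ≤ 91 divisible by none of them.
By inclusion–exclusion: 91 − ⌊91/3⌋ − ⌊91/17⌋ − ⌊91/19⌋ + ⌊91/51⌋ + ⌊91/57⌋ + ⌊91/323⌋ − ⌊91/969⌋ = 54.

54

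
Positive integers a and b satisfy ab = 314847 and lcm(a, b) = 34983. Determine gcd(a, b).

9

From gcd × lcm = ab: gcd = 314847 / 34983 = 9.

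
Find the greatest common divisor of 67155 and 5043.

67155 = 3 · 5 · 11² · 37
5043 = 3 · 41²
Common: 3 = 3

3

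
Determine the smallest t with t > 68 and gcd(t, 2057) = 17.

Multiples of 17 above 68: 17·5, 17·6, … . Need the cofactor coprime to 2057/17 = 121.
Checking s = 5, 6, … the first with gcd(s, 121) = 1 is s = 5, giving 85.

85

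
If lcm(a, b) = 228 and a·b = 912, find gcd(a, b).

4

gcd·lcm = product, so gcd = 912/228 = 4.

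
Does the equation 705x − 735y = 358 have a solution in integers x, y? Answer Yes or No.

By Bézout, 705x − 735y = 358 has integer solutions iff gcd(705, 735) | 358.
Euclid: 735 = 1·705 + 30; 705 = 23·30 + 15; 30 = 2·15 + 0. gcd = 15; 358 mod 15 = 13. No.

No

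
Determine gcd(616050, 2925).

Euclid: 616050 = 210·2925 + 1800; 2925 = 1·1800 + 1125; 1800 = 1·1125 + 675; 1125 = 1·675 + 450; 675 = 1·450 + 225; 450 = 2·225 + 0. Last nonzero remainder: 225.

225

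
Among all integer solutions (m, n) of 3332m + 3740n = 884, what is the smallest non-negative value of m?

Reduce mod 3740: 3332m ≡ 884 (mod 3740). With g = gcd(3332, 3740) = 68 dividing 884, divide through: 49m ≡ 13 (mod 55).
Since gcd(49, 55) = 1, m ≡ 13·(49)⁻¹ ≡ 7 (mod 55). Smallest non-negative: 7.

7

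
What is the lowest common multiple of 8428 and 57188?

gcd first: 57188 = 6·8428 + 6620; 8428 = 1·6620 + 1808; 6620 = 3·1808 + 1196; 1808 = 1·1196 + 612; 1196 = 1·612 + 584; 612 = 1·584 + 28; 584 = 20·28 + 24; 28 = 1·24 + 4; 24 = 6·4 + 0 → gcd = 4
lcm = 8428·57188/gcd = 481980464/4 = 120495116

120495116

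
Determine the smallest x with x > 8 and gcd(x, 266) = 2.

Multiples of 2 above 8: 2·5, 2·6, … . Need the cofactor coprime to 266/2 = 133.
Checking s = 5, 6, … the first with gcd(s, 133) = 1 is s = 5, giving 10.

10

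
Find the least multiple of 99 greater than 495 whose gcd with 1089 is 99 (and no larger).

594

Multiples of 99 above 495: 99·6, 99·7, … . Need the cofactor coprime to 1089/99 = 11.
Checking s = 6, 7, … the first with gcd(s, 11) = 1 is s = 6, giving 594.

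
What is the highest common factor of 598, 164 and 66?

2

gcd(598, 164): 598 = 3·164 + 106; 164 = 1·106 + 58; 106 = 1·58 + 48; 58 = 1·48 + 10; 48 = 4·10 + 8; 10 = 1·8 + 2; 8 = 4·2 + 0 → 2
gcd(2, 66): 66 = 33·2 + 0 → 2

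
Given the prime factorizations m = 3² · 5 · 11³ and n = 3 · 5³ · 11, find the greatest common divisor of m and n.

min exponent per shared prime: 3 · 5 · 11 = 165

165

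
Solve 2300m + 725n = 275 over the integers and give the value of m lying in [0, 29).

8

Reduce mod 725: 2300m ≡ 275 (mod 725). With g = gcd(2300, 725) = 25 dividing 275, divide through: 92m ≡ 11 (mod 29).
Since gcd(92, 29) = 1, m ≡ 11·(92)⁻¹ ≡ 8 (mod 29). Smallest non-negative: 8.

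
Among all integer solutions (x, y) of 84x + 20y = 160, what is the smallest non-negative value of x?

0

Euclid: 84 = 4·20 + 4; 20 = 5·4 + 0 → gcd = 4; 160 = 4·40.
Back-substitution yields 84·(1) + 20·(-4) = 4, so one solution is x = 1·40 = 40, y = -4·40 = -160.
Solutions in x differ by 20/4 = 5; the one in [0, 5) is 40 mod 5 = 0.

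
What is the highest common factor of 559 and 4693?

Euclid: 4693 = 8·559 + 221; 559 = 2·221 + 117; 221 = 1·117 + 104; 117 = 1·104 + 13; 104 = 8·13 + 0. Last nonzero remainder: 13.

13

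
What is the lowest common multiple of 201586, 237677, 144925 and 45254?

201586 = 2 · 7² · 11² · 17; 237677 = 11 · 17 · 31 · 41; 144925 = 5² · 11 · 17 · 31; 45254 = 2 · 11³ · 17
lcm takes max exponent of each prime: 2 · 5² · 7² · 11³ · 17 · 31 · 41 = 70459346650

70459346650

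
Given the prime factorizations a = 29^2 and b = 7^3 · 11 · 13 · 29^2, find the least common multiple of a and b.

41250209

max exponent per prime: 7^3 · 11 · 13 · 29^2 = 41250209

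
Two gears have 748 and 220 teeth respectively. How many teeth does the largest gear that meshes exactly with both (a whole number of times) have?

748 = 2² · 11 · 17
220 = 2² · 5 · 11
Common: 2² · 11 = 44

44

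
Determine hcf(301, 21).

301 = 7 · 43
21 = 3 · 7
Common: 7 = 7

7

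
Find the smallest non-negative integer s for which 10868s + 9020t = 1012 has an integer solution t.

64

Euclid: 10868 = 1·9020 + 1848; 9020 = 4·1848 + 1628; 1848 = 1·1628 + 220; 1628 = 7·220 + 88; 220 = 2·88 + 44; 88 = 2·44 + 0 → gcd = 44; 1012 = 44·23.
Back-substitution yields 10868·(83) + 9020·(-100) = 44, so one solution is s = 83·23 = 1909, t = -100·23 = -2300.
Solutions in s differ by 9020/44 = 205; the one in [0, 205) is 1909 mod 205 = 64.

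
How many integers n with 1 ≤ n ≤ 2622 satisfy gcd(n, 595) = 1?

Prime factors of 595: 5, 7, 17. Count integers ≤ 2622 divisible by none of them.
By inclusion–exclusion: 2622 − ⌊2622/5⌋ − ⌊2622/7⌋ − ⌊2622/17⌋ + ⌊2622/35⌋ + ⌊2622/85⌋ + ⌊2622/119⌋ − ⌊2622/595⌋ = 1692.

1692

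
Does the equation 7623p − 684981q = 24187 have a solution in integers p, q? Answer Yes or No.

gcd(7623, 684981): 684981 = 89·7623 + 6534; 7623 = 1·6534 + 1089; 6534 = 6·1089 + 0 → 1089
1089 does not divide 24187, so a solution does not exist.

No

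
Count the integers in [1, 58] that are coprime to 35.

40

35 = 5·7. Inclusion–exclusion on these primes:
58 − ⌊58/5⌋ − ⌊58/7⌋ + ⌊58/35⌋ = 40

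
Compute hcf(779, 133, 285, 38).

gcd(779, 133): 779 = 5·133 + 114; 133 = 1·114 + 19; 114 = 6·19 + 0 → 19
gcd(19, 285): 285 = 15·19 + 0 → 19
gcd(19, 38): 38 = 2·19 + 0 → 19

19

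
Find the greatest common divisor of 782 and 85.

782 = 2 · 17 · 23
85 = 5 · 17
Common: 17 = 17

17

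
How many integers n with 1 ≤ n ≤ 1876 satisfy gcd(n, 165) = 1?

165 = 3·5·11. Inclusion–exclusion on these primes:
1876 − ⌊1876/3⌋ − ⌊1876/5⌋ − ⌊1876/11⌋ + ⌊1876/15⌋ + ⌊1876/33⌋ + ⌊1876/55⌋ − ⌊1876/165⌋ = 910

910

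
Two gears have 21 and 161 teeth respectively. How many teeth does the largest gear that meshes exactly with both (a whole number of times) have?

21 = 3 · 7
161 = 7 · 23
Common: 7 = 7

7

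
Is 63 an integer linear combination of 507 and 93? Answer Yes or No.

Yes

By Bézout, 507x − 93y = 63 has integer solutions iff gcd(507, 93) | 63.
Euclid: 507 = 5·93 + 42; 93 = 2·42 + 9; 42 = 4·9 + 6; 9 = 1·6 + 3; 6 = 2·3 + 0. gcd = 3; 63 mod 3 = 0. Yes.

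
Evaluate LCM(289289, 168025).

gcd first: 289289 = 1·168025 + 121264; 168025 = 1·121264 + 46761; 121264 = 2·46761 + 27742; 46761 = 1·27742 + 19019; 27742 = 1·19019 + 8723; 19019 = 2·8723 + 1573; 8723 = 5·1573 + 858; 1573 = 1·858 + 715; 858 = 1·715 + 143; 715 = 5·143 + 0 → gcd = 143
lcm = 289289·168025/gcd = 48607784225/143 = 339914575

339914575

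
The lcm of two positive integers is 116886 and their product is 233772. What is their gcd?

From gcd × lcm = uv: gcd = 233772 / 116886 = 2.

2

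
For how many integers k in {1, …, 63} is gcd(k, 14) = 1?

Prime factors of 14: 2, 7. Count integers ≤ 63 divisible by none of them.
By inclusion–exclusion: 63 − ⌊63/2⌋ − ⌊63/7⌋ + ⌊63/14⌋ = 27.

27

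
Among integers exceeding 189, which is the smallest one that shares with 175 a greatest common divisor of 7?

196

gcd(a, 175) = 7 forces 7 | a; write a = 7s. Then gcd(7s, 7·25) = 7·gcd(s, 25), so need gcd(s, 25) = 1.
7s > 189 gives s ≥ 28. The least s ≥ 28 coprime to 25 is 28, so a = 7·28 = 196.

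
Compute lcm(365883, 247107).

365883 = 3 · 7² · 19 · 131; 247107 = 3 · 7² · 41²
max exponents: 3 · 7² · 19 · 41² · 131 = 615049323

615049323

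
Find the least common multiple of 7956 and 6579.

gcd first: 7956 = 1·6579 + 1377; 6579 = 4·1377 + 1071; 1377 = 1·1071 + 306; 1071 = 3·306 + 153; 306 = 2·153 + 0 → gcd = 153
lcm = 7956·6579/gcd = 52342524/153 = 342108

342108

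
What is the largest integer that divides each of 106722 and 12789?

441

Euclid: 106722 = 8·12789 + 4410; 12789 = 2·4410 + 3969; 4410 = 1·3969 + 441; 3969 = 9·441 + 0. Last nonzero remainder: 441.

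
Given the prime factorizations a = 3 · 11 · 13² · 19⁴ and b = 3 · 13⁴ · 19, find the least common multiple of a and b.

max exponent per prime: 3 · 11 · 13⁴ · 19⁴ = 122829236673

122829236673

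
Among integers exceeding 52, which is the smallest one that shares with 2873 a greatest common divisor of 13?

65

gcd(a, 2873) = 13 forces 13 | a; write a = 13s. Then gcd(13s, 13·221) = 13·gcd(s, 221), so need gcd(s, 221) = 1.
13s > 52 gives s ≥ 5. The least s ≥ 5 coprime to 221 is 5, so a = 13·5 = 65.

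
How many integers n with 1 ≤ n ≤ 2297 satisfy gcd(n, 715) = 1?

1543

Prime factors of 715: 5, 11, 13. Count integers ≤ 2297 divisible by none of them.
By inclusion–exclusion: 2297 − ⌊2297/5⌋ − ⌊2297/11⌋ − ⌊2297/13⌋ + ⌊2297/55⌋ + ⌊2297/65⌋ + ⌊2297/143⌋ − ⌊2297/715⌋ = 1543.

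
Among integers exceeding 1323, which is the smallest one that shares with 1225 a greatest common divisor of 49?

1372

gcd(m, 1225) = 49 forces 49 | m; write m = 49s. Then gcd(49s, 49·25) = 49·gcd(s, 25), so need gcd(s, 25) = 1.
49s > 1323 gives s ≥ 28. The least s ≥ 28 coprime to 25 is 28, so m = 49·28 = 1372.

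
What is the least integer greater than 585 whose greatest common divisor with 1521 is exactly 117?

702

1521 = 117·13. Any t with gcd(t, 1521) = 117 is a multiple of 117, say 117s, with s coprime to 13.
Need s > 585/117, so s ≥ 6. First s ≥ 6 with gcd(s, 13) = 1 is s = 6. Thus t = 117·6 = 702.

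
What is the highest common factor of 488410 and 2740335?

845

Euclid: 2740335 = 5·488410 + 298285; 488410 = 1·298285 + 190125; 298285 = 1·190125 + 108160; 190125 = 1·108160 + 81965; 108160 = 1·81965 + 26195; 81965 = 3·26195 + 3380; 26195 = 7·3380 + 2535; 3380 = 1·2535 + 845; 2535 = 3·845 + 0. Last nonzero remainder: 845.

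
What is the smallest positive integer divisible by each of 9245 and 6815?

gcd first: 9245 = 1·6815 + 2430; 6815 = 2·2430 + 1955; 2430 = 1·1955 + 475; 1955 = 4·475 + 55; 475 = 8·55 + 35; 55 = 1·35 + 20; 35 = 1·20 + 15; 20 = 1·15 + 5; 15 = 3·5 + 0 → gcd = 5
lcm = 9245·6815/gcd = 63004675/5 = 12600935

12600935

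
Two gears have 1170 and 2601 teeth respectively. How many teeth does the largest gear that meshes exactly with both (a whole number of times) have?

9

Euclid: 2601 = 2·1170 + 261; 1170 = 4·261 + 126; 261 = 2·126 + 9; 126 = 14·9 + 0. Last nonzero remainder: 9.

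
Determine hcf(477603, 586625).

361

Euclid: 586625 = 1·477603 + 109022; 477603 = 4·109022 + 41515; 109022 = 2·41515 + 25992; 41515 = 1·25992 + 15523; 25992 = 1·15523 + 10469; 15523 = 1·10469 + 5054; 10469 = 2·5054 + 361; 5054 = 14·361 + 0. Last nonzero remainder: 361.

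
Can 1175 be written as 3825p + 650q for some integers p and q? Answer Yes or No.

Yes

gcd(3825, 650): 3825 = 5·650 + 575; 650 = 1·575 + 75; 575 = 7·75 + 50; 75 = 1·50 + 25; 50 = 2·25 + 0 → 25
25 divides 1175, so a solution exists.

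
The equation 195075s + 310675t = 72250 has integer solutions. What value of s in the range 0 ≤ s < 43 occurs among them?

gcd(195075, 310675) = 7225 (Euclid: 310675 = 1·195075 + 115600; 195075 = 1·115600 + 79475; 115600 = 1·79475 + 36125; 79475 = 2·36125 + 7225; 36125 = 5·7225 + 0), and 7225 | 72250.
Extended Euclid: 195075·(8) + 310675·(-5) = 7225. Scale by 10: s₀ = 80.
General solution s = s₀ + 43k; reducing mod 43 gives s = 37 (and t = -23).

37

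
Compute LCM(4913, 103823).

4913 = 17³; 103823 = 47³
max exponents: 17³ · 47³ = 510082399

510082399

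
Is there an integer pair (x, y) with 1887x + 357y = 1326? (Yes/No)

By Bézout, 1887x + 357y = 1326 has integer solutions iff gcd(1887, 357) | 1326.
Euclid: 1887 = 5·357 + 102; 357 = 3·102 + 51; 102 = 2·51 + 0. gcd = 51; 1326 mod 51 = 0. Yes.

Yes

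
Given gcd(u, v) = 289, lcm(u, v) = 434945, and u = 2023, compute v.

Using uv = gcd(u,v)·lcm(u,v) = 289·434945 = 125699105, we get v = 125699105/2023 = 62135.

62135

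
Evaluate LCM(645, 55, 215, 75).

645 = 3 · 5 · 43; 55 = 5 · 11; 215 = 5 · 43; 75 = 3 · 5²
lcm takes max exponent of each prime: 3 · 5² · 11 · 43 = 35475

35475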